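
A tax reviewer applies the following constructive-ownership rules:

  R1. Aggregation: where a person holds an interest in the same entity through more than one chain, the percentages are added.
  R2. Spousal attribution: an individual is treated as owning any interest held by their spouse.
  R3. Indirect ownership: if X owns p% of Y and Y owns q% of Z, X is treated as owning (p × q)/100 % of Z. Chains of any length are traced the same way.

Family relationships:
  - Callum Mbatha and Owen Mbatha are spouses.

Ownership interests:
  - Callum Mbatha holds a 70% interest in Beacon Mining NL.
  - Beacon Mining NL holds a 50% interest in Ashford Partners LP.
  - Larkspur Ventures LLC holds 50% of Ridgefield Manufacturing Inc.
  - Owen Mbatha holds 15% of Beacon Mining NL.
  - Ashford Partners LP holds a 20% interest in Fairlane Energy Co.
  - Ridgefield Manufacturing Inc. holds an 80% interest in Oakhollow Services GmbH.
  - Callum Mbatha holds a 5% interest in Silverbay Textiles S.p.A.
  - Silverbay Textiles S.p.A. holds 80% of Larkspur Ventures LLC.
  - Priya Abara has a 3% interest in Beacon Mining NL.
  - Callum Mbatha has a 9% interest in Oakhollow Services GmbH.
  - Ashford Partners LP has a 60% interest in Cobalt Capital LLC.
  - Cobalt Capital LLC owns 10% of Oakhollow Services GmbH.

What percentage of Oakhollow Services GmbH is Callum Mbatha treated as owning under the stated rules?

By spousal attribution (R2), Callum Mbatha is treated as also owning Owen Mbatha's interest in Beacon Mining NL, giving 70% + 15% = 85%.
Chain via Silverbay Textiles S.p.A. → Larkspur Ventures LLC → Ridgefield Manufacturing Inc. (R3): 5% × 80% × 50% × 80% = 1.6% of Oakhollow Services GmbH.
Chain via Beacon Mining NL → Ashford Partners LP → Cobalt Capital LLC (R3): 85% × 50% × 60% × 10% = 2.55% of Oakhollow Services GmbH.
Direct interest in Oakhollow Services GmbH: 9%.
Aggregating (R1): 1.6% + 2.55% + 9% = 13.15%.

13.15%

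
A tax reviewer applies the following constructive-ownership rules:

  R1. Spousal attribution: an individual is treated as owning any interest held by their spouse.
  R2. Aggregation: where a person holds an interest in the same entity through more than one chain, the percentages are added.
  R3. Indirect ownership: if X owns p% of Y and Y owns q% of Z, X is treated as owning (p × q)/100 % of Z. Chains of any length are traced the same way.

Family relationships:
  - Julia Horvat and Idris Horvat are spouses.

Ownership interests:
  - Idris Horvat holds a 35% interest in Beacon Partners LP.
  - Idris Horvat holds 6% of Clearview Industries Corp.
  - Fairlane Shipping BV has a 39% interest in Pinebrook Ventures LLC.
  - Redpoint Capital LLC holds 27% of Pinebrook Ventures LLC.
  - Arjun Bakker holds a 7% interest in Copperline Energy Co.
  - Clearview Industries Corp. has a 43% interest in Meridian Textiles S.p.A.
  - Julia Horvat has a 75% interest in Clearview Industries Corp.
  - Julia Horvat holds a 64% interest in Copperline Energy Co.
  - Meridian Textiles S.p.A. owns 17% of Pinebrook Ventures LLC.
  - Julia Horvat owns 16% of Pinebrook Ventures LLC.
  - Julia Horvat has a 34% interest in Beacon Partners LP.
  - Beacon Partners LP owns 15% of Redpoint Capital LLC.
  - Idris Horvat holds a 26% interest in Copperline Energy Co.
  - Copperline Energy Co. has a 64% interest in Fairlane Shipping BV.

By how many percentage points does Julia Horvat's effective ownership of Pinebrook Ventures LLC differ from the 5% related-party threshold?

By spousal attribution (R1), Julia Horvat is treated as also owning Idris Horvat's interest in Copperline Energy Co, giving 64% + 26% = 90%.
By spousal attribution (R1), Julia Horvat is treated as also owning Idris Horvat's interest in Clearview Industries Corp, giving 75% + 6% = 81%.
By spousal attribution (R1), Julia Horvat is treated as also owning Idris Horvat's interest in Beacon Partners LP, giving 34% + 35% = 69%.
Chain via Copperline Energy Co. → Fairlane Shipping BV (R3): 90% × 64% × 39% = 22.464% of Pinebrook Ventures LLC.
Chain via Clearview Industries Corp. → Meridian Textiles S.p.A. (R3): 81% × 43% × 17% = 5.9211% of Pinebrook Ventures LLC.
Chain via Beacon Partners LP → Redpoint Capital LLC (R3): 69% × 15% × 27% = 2.7945% of Pinebrook Ventures LLC.
Direct interest in Pinebrook Ventures LLC: 16%.
Aggregating (R2): 22.464% + 5.9211% + 2.7945% + 16% = 47.1796%.
47.1796% exceeds the 5% threshold by 42.1796 percentage points.

42.1796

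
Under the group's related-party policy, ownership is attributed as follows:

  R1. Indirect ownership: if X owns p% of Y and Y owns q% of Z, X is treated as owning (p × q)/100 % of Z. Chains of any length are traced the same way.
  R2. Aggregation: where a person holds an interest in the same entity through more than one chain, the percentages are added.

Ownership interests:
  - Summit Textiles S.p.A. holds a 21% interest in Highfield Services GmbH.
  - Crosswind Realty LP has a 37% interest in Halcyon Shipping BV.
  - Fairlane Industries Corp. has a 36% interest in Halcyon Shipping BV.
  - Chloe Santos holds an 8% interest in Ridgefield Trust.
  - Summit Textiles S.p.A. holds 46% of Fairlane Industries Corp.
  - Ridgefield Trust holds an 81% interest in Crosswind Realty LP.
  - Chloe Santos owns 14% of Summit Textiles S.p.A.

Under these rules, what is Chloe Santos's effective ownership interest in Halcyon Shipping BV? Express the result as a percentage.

Chain via Summit Textiles S.p.A. → Fairlane Industries Corp. (R1): 14% × 46% × 36% = 2.3184% of Halcyon Shipping BV.
Chain via Ridgefield Trust → Crosswind Realty LP (R1): 8% × 81% × 37% = 2.3976% of Halcyon Shipping BV.
Aggregating (R2): 2.3184% + 2.3976% = 4.716%.

4.716%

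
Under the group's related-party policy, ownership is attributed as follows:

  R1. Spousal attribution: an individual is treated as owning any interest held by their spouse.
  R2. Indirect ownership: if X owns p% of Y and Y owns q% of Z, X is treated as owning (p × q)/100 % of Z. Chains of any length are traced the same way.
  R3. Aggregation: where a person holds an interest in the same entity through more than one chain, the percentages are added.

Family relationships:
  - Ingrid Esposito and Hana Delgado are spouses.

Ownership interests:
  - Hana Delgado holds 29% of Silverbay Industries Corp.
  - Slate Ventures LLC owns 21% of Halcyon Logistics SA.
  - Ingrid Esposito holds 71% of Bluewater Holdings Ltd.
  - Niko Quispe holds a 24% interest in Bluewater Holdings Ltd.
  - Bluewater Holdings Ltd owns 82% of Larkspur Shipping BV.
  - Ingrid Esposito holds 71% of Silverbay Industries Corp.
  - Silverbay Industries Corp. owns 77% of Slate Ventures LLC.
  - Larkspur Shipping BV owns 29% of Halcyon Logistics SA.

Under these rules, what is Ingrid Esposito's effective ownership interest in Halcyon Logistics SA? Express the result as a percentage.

33.0538%

By spousal attribution (R1), Ingrid Esposito is treated as also owning Hana Delgado's interest in Silverbay Industries Corp, giving 71% + 29% = 100%.
Chain via Silverbay Industries Corp. → Slate Ventures LLC (R2): 100% × 77% × 21% = 16.17% of Halcyon Logistics SA.
Chain via Bluewater Holdings Ltd → Larkspur Shipping BV (R2): 71% × 82% × 29% = 16.8838% of Halcyon Logistics SA.
Aggregating (R3): 16.17% + 16.8838% = 33.0538%.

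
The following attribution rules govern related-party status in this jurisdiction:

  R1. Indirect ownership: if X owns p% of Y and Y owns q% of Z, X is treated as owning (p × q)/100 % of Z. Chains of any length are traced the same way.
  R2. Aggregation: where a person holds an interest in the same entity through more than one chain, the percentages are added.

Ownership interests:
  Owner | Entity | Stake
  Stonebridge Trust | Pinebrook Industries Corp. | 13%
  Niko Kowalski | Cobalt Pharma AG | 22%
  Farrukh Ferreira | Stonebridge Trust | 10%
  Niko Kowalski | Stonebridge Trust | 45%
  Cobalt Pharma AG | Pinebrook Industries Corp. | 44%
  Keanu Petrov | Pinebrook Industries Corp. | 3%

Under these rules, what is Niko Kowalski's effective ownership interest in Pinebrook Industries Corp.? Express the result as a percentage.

Chain via Stonebridge Trust (R1): 45% × 13% = 5.85% of Pinebrook Industries Corp.
Chain via Cobalt Pharma AG (R1): 22% × 44% = 9.68% of Pinebrook Industries Corp.
Aggregating (R2): 5.85% + 9.68% = 15.53%.

15.53%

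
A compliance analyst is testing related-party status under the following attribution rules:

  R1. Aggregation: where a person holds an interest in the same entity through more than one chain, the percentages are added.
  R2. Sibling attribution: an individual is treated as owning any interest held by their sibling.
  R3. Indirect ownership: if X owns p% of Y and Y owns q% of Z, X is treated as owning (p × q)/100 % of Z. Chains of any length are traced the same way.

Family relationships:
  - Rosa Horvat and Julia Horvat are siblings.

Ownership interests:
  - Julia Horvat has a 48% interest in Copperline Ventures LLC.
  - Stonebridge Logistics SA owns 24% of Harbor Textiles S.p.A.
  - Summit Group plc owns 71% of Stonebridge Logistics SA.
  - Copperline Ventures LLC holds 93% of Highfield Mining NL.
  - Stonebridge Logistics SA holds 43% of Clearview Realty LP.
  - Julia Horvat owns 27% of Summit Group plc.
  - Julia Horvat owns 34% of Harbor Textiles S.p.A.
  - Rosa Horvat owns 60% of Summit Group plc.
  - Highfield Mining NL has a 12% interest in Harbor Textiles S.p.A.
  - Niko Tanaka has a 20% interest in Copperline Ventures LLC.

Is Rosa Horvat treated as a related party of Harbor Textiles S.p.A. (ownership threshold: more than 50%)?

By sibling attribution (R2), Rosa Horvat is treated as also owning Julia Horvat's interest in Summit Group plc, giving 60% + 27% = 87%.
By sibling attribution (R2), Rosa Horvat is treated as owning Julia Horvat's 48% interest in Copperline Ventures LLC.
By sibling attribution (R2), Rosa Horvat is treated as owning Julia Horvat's 34% interest in Harbor Textiles S.p.A.
Chain via Summit Group plc → Stonebridge Logistics SA (R3): 87% × 71% × 24% = 14.8248% of Harbor Textiles S.p.A.
Chain via Copperline Ventures LLC → Highfield Mining NL (R3): 48% × 93% × 12% = 5.3568% of Harbor Textiles S.p.A.
Direct interest in Harbor Textiles S.p.A: 34%.
Aggregating (R1): 14.8248% + 5.3568% + 34% = 54.1816%.
54.1816% exceeds the 50% threshold, so Rosa is a related party to Harbor Textiles S.p.A.

Yes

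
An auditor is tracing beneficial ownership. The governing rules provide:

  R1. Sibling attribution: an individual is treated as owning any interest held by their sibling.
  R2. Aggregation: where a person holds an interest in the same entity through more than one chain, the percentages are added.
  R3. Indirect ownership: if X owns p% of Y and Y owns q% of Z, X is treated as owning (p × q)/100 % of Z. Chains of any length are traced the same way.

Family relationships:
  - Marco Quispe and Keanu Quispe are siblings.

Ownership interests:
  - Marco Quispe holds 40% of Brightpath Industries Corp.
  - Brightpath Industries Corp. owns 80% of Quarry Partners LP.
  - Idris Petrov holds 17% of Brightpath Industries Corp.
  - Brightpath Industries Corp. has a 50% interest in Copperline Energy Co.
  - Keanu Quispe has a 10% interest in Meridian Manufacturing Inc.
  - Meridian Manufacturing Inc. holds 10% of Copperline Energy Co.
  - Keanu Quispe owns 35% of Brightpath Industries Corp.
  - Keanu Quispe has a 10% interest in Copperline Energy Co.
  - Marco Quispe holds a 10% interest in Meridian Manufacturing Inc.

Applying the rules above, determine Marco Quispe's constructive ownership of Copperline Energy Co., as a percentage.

49.5%

By sibling attribution (R1), Marco Quispe is treated as also owning Keanu Quispe's interest in Brightpath Industries Corp, giving 40% + 35% = 75%.
By sibling attribution (R1), Marco Quispe is treated as also owning Keanu Quispe's interest in Meridian Manufacturing Inc, giving 10% + 10% = 20%.
By sibling attribution (R1), Marco Quispe is treated as owning Keanu Quispe's 10% interest in Copperline Energy Co.
Chain via Brightpath Industries Corp. (R3): 75% × 50% = 37.5% of Copperline Energy Co.
Chain via Meridian Manufacturing Inc. (R3): 20% × 10% = 2% of Copperline Energy Co.
Direct interest in Copperline Energy Co: 10%.
Aggregating (R2): 37.5% + 2% + 10% = 49.5%.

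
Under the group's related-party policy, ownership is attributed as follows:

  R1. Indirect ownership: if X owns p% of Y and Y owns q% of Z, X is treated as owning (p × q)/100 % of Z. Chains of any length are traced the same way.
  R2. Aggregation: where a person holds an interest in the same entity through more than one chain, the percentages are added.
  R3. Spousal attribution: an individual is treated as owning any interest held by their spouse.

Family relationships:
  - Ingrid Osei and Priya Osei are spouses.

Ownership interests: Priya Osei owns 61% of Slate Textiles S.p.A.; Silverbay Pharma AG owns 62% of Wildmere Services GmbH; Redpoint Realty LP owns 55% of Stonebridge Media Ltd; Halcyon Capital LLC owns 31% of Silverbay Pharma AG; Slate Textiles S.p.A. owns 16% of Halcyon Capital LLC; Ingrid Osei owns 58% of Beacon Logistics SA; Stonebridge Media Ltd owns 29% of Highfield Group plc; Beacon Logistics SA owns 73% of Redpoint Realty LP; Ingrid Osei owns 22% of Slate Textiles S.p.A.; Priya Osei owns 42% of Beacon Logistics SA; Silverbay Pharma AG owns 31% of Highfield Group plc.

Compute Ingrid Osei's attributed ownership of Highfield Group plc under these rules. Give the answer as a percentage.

By spousal attribution (R3), Ingrid Osei is treated as also owning Priya Osei's interest in Slate Textiles S.p.A, giving 22% + 61% = 83%.
By spousal attribution (R3), Ingrid Osei is treated as also owning Priya Osei's interest in Beacon Logistics SA, giving 58% + 42% = 100%.
Chain via Slate Textiles S.p.A. → Halcyon Capital LLC → Silverbay Pharma AG (R1): 83% × 16% × 31% × 31% = 1.276208% of Highfield Group plc.
Chain via Beacon Logistics SA → Redpoint Realty LP → Stonebridge Media Ltd (R1): 100% × 73% × 55% × 29% = 11.6435% of Highfield Group plc.
Aggregating (R2): 1.276208% + 11.6435% = 12.919708%.

12.919708%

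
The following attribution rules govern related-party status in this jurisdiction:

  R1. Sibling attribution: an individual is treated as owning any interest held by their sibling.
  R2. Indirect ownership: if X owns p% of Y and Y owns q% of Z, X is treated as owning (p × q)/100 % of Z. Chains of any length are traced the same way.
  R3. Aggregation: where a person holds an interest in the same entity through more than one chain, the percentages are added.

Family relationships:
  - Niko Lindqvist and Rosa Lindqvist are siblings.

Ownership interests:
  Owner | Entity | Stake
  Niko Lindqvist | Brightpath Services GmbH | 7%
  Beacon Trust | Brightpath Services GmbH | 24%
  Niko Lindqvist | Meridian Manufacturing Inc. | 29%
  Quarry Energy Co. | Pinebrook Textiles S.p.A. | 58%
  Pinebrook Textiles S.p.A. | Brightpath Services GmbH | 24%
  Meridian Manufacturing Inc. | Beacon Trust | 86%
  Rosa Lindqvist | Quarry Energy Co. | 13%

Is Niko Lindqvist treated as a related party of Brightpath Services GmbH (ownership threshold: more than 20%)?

By sibling attribution (R1), Niko Lindqvist is treated as owning Rosa Lindqvist's 13% interest in Quarry Energy Co.
Chain via Meridian Manufacturing Inc. → Beacon Trust (R2): 29% × 86% × 24% = 5.9856% of Brightpath Services GmbH.
Direct interest in Brightpath Services GmbH: 7%.
Chain via Quarry Energy Co. → Pinebrook Textiles S.p.A. (R2): 13% × 58% × 24% = 1.8096% of Brightpath Services GmbH.
Aggregating (R3): 5.9856% + 7% + 1.8096% = 14.7952%.
14.7952% does not exceed the 20% threshold, so Niko is not a related party to Brightpath Services GmbH.

No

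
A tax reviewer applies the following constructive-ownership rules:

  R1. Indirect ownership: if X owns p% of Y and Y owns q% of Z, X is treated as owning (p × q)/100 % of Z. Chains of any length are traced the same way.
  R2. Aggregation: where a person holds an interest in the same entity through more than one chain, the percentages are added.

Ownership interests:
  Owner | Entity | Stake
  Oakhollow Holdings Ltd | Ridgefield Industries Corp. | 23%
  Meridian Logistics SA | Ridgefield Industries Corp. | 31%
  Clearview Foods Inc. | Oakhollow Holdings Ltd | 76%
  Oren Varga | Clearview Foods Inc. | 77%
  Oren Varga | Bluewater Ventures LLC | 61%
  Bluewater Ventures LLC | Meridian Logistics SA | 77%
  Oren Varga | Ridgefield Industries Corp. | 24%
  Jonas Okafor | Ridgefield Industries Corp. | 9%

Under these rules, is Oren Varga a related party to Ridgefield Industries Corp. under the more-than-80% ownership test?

No

Chain via Bluewater Ventures LLC → Meridian Logistics SA (R1): 61% × 77% × 31% = 14.5607% of Ridgefield Industries Corp.
Chain via Clearview Foods Inc. → Oakhollow Holdings Ltd (R1): 77% × 76% × 23% = 13.4596% of Ridgefield Industries Corp.
Direct interest in Ridgefield Industries Corp: 24%.
Aggregating (R2): 14.5607% + 13.4596% + 24% = 52.0203%.
52.0203% does not exceed the 80% threshold, so Oren is not a related party to Ridgefield Industries Corp.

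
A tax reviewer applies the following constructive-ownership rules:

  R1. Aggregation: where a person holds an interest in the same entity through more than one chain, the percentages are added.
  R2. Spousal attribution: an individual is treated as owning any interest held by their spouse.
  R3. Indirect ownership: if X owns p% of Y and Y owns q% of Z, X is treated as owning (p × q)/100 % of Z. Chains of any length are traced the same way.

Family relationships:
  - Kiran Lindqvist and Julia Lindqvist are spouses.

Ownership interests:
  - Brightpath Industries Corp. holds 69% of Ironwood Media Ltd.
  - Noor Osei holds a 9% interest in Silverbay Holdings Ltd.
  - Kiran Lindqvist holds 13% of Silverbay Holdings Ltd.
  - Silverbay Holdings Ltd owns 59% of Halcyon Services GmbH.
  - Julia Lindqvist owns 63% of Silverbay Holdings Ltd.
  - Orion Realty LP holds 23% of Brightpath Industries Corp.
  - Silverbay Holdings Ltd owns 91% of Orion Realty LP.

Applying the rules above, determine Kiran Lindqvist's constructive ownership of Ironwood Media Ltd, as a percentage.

10.975692%

By spousal attribution (R2), Kiran Lindqvist is treated as also owning Julia Lindqvist's interest in Silverbay Holdings Ltd, giving 13% + 63% = 76%.
Chain via Silverbay Holdings Ltd → Orion Realty LP → Brightpath Industries Corp. (R3): 76% × 91% × 23% × 69% = 10.975692% of Ironwood Media Ltd.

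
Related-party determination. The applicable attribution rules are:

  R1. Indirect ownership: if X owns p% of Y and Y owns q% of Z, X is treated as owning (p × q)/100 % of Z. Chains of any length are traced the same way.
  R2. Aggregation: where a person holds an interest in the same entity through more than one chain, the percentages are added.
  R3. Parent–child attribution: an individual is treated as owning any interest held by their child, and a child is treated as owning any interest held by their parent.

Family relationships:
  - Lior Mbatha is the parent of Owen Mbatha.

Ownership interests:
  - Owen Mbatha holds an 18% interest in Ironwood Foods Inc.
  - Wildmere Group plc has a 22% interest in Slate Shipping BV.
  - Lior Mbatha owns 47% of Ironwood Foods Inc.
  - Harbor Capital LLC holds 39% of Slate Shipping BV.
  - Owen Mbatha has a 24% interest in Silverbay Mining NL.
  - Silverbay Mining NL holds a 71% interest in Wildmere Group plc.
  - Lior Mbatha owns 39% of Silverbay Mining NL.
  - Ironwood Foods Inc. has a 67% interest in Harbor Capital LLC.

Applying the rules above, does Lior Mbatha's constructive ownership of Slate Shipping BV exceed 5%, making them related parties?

Yes

By parent–child attribution (R3), Lior Mbatha is treated as also owning Owen Mbatha's interest in Ironwood Foods Inc, giving 47% + 18% = 65%.
By parent–child attribution (R3), Lior Mbatha is treated as also owning Owen Mbatha's interest in Silverbay Mining NL, giving 39% + 24% = 63%.
Chain via Ironwood Foods Inc. → Harbor Capital LLC (R1): 65% × 67% × 39% = 16.9845% of Slate Shipping BV.
Chain via Silverbay Mining NL → Wildmere Group plc (R1): 63% × 71% × 22% = 9.8406% of Slate Shipping BV.
Aggregating (R2): 16.9845% + 9.8406% = 26.8251%.
26.8251% exceeds the 5% threshold, so Lior is a related party to Slate Shipping BV.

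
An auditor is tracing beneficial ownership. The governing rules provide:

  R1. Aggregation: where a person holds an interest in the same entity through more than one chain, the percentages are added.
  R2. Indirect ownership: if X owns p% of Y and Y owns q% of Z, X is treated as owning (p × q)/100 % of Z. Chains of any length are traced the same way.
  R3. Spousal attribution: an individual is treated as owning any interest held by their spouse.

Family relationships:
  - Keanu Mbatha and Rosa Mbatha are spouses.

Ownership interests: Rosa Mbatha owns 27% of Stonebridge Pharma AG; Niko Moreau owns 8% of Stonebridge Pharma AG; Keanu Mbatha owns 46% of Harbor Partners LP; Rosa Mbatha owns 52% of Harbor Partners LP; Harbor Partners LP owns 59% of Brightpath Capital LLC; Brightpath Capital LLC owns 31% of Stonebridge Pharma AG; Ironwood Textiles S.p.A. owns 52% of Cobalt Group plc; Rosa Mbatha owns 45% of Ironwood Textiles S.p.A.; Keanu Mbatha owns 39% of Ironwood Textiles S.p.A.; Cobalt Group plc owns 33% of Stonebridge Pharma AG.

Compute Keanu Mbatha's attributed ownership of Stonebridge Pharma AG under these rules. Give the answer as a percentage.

By spousal attribution (R3), Keanu Mbatha is treated as also owning Rosa Mbatha's interest in Ironwood Textiles S.p.A, giving 39% + 45% = 84%.
By spousal attribution (R3), Keanu Mbatha is treated as also owning Rosa Mbatha's interest in Harbor Partners LP, giving 46% + 52% = 98%.
By spousal attribution (R3), Keanu Mbatha is treated as owning Rosa Mbatha's 27% interest in Stonebridge Pharma AG.
Chain via Ironwood Textiles S.p.A. → Cobalt Group plc (R2): 84% × 52% × 33% = 14.4144% of Stonebridge Pharma AG.
Chain via Harbor Partners LP → Brightpath Capital LLC (R2): 98% × 59% × 31% = 17.9242% of Stonebridge Pharma AG.
Direct interest in Stonebridge Pharma AG: 27%.
Aggregating (R1): 14.4144% + 17.9242% + 27% = 59.3386%.

59.3386%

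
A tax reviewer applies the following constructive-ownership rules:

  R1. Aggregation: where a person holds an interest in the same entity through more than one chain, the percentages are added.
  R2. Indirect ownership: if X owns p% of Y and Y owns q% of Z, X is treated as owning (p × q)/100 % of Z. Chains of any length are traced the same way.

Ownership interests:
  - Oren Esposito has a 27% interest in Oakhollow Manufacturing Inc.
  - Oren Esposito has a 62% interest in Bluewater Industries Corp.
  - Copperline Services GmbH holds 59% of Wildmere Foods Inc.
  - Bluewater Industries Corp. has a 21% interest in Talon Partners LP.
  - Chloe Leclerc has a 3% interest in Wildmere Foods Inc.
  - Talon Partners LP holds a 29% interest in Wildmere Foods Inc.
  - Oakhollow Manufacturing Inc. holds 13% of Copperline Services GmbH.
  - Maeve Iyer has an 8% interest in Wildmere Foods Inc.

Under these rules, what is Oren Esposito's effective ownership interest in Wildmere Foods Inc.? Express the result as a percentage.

5.8467%

Chain via Bluewater Industries Corp. → Talon Partners LP (R2): 62% × 21% × 29% = 3.7758% of Wildmere Foods Inc.
Chain via Oakhollow Manufacturing Inc. → Copperline Services GmbH (R2): 27% × 13% × 59% = 2.0709% of Wildmere Foods Inc.
Aggregating (R1): 3.7758% + 2.0709% = 5.8467%.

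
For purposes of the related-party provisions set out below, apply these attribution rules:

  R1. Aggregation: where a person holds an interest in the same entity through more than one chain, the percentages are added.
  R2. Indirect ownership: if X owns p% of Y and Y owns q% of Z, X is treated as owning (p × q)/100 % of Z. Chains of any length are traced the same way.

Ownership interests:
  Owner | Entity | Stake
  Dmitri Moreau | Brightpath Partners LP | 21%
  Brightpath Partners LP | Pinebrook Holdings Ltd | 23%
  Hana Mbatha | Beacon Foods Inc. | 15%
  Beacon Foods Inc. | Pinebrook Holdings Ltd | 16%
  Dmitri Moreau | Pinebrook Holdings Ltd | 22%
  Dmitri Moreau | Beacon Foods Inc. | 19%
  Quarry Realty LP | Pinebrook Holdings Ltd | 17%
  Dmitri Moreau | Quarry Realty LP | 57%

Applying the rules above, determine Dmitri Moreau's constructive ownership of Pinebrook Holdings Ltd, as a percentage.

39.56%

Chain via Quarry Realty LP (R2): 57% × 17% = 9.69% of Pinebrook Holdings Ltd.
Chain via Beacon Foods Inc. (R2): 19% × 16% = 3.04% of Pinebrook Holdings Ltd.
Chain via Brightpath Partners LP (R2): 21% × 23% = 4.83% of Pinebrook Holdings Ltd.
Direct interest in Pinebrook Holdings Ltd: 22%.
Aggregating (R1): 9.69% + 3.04% + 4.83% + 22% = 39.56%.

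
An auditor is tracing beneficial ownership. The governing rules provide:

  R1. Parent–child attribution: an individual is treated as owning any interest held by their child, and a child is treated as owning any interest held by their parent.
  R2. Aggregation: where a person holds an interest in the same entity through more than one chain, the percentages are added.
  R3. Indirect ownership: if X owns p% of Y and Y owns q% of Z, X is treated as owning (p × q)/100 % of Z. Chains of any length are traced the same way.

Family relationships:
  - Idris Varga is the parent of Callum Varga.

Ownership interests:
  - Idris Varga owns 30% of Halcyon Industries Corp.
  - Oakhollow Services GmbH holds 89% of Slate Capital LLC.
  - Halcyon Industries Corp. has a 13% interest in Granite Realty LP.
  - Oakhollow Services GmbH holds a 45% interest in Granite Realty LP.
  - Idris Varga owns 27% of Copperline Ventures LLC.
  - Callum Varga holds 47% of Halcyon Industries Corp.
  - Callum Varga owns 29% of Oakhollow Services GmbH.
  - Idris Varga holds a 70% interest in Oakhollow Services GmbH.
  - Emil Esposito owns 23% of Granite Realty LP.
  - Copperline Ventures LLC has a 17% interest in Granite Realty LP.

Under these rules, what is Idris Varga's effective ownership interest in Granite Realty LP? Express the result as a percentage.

By parent–child attribution (R1), Idris Varga is treated as also owning Callum Varga's interest in Oakhollow Services GmbH, giving 70% + 29% = 99%.
By parent–child attribution (R1), Idris Varga is treated as also owning Callum Varga's interest in Halcyon Industries Corp, giving 30% + 47% = 77%.
Chain via Copperline Ventures LLC (R3): 27% × 17% = 4.59% of Granite Realty LP.
Chain via Oakhollow Services GmbH (R3): 99% × 45% = 44.55% of Granite Realty LP.
Chain via Halcyon Industries Corp. (R3): 77% × 13% = 10.01% of Granite Realty LP.
Aggregating (R2): 4.59% + 44.55% + 10.01% = 59.15%.

59.15%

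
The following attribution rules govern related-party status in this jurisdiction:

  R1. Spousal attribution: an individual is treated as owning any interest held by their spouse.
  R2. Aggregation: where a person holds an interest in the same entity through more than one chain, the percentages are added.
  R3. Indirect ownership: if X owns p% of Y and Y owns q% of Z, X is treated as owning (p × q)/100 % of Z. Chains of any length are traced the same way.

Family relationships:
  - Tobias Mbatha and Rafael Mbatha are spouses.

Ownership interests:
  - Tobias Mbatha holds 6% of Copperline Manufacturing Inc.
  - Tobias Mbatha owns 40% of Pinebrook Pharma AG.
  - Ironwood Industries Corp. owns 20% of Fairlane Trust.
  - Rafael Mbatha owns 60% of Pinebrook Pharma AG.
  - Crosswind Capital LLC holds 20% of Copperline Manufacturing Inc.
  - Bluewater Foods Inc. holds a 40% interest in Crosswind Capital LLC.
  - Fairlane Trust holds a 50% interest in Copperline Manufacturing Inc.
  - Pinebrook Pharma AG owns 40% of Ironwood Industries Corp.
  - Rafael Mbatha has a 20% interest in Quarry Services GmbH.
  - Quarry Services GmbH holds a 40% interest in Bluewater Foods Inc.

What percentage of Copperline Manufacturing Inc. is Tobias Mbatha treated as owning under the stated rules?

10.64%

By spousal attribution (R1), Tobias Mbatha is treated as also owning Rafael Mbatha's interest in Pinebrook Pharma AG, giving 40% + 60% = 100%.
By spousal attribution (R1), Tobias Mbatha is treated as owning Rafael Mbatha's 20% interest in Quarry Services GmbH.
Chain via Pinebrook Pharma AG → Ironwood Industries Corp. → Fairlane Trust (R3): 100% × 40% × 20% × 50% = 4% of Copperline Manufacturing Inc.
Direct interest in Copperline Manufacturing Inc: 6%.
Chain via Quarry Services GmbH → Bluewater Foods Inc. → Crosswind Capital LLC (R3): 20% × 40% × 40% × 20% = 0.64% of Copperline Manufacturing Inc.
Aggregating (R2): 4% + 6% + 0.64% = 10.64%.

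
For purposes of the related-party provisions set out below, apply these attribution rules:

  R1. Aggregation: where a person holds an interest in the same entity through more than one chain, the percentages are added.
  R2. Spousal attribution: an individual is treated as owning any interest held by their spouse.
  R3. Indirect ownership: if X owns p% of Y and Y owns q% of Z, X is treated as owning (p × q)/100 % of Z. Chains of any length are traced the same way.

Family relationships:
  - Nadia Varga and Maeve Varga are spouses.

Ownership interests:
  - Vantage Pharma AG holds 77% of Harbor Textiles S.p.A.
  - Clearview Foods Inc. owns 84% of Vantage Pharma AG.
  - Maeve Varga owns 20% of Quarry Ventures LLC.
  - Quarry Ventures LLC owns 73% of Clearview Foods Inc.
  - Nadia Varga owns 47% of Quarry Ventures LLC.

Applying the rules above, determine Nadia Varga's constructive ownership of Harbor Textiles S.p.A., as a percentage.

31.634988%

By spousal attribution (R2), Nadia Varga is treated as also owning Maeve Varga's interest in Quarry Ventures LLC, giving 47% + 20% = 67%.
Chain via Quarry Ventures LLC → Clearview Foods Inc. → Vantage Pharma AG (R3): 67% × 73% × 84% × 77% = 31.634988% of Harbor Textiles S.p.A.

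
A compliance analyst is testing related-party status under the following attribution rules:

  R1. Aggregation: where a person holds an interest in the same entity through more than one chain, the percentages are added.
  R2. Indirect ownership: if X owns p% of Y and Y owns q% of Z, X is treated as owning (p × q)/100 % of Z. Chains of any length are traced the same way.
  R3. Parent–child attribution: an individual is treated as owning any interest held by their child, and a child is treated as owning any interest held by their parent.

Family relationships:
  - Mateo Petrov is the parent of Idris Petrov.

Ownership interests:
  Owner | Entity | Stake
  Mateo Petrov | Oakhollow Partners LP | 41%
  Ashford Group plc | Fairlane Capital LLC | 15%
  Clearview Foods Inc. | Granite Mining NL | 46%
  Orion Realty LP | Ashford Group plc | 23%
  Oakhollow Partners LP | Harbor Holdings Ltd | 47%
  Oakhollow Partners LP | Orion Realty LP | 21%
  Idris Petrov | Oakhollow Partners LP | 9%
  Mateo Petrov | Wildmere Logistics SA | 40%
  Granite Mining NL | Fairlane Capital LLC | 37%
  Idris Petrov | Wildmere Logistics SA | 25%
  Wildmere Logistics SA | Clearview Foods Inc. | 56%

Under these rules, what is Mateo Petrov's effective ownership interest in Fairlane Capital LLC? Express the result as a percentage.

6.55753%

By parent–child attribution (R3), Mateo Petrov is treated as also owning Idris Petrov's interest in Oakhollow Partners LP, giving 41% + 9% = 50%.
By parent–child attribution (R3), Mateo Petrov is treated as also owning Idris Petrov's interest in Wildmere Logistics SA, giving 40% + 25% = 65%.
Chain via Oakhollow Partners LP → Orion Realty LP → Ashford Group plc (R2): 50% × 21% × 23% × 15% = 0.36225% of Fairlane Capital LLC.
Chain via Wildmere Logistics SA → Clearview Foods Inc. → Granite Mining NL (R2): 65% × 56% × 46% × 37% = 6.19528% of Fairlane Capital LLC.
Aggregating (R1): 0.36225% + 6.19528% = 6.55753%.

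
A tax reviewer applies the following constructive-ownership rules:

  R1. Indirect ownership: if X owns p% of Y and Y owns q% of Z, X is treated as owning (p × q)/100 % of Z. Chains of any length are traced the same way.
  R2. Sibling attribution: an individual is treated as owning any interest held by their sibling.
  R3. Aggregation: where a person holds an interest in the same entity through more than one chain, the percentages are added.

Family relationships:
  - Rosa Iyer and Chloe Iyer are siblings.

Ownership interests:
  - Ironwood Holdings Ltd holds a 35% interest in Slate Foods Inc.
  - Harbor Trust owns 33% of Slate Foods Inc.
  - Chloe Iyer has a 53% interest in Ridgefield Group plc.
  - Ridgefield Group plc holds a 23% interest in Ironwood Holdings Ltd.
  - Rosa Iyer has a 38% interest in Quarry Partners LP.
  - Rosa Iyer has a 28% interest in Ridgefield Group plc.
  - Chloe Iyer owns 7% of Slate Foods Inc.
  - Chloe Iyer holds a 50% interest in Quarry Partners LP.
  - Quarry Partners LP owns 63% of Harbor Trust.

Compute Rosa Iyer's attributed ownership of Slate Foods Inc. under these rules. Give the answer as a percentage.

31.8157%

By sibling attribution (R2), Rosa Iyer is treated as also owning Chloe Iyer's interest in Ridgefield Group plc, giving 28% + 53% = 81%.
By sibling attribution (R2), Rosa Iyer is treated as also owning Chloe Iyer's interest in Quarry Partners LP, giving 38% + 50% = 88%.
By sibling attribution (R2), Rosa Iyer is treated as owning Chloe Iyer's 7% interest in Slate Foods Inc.
Chain via Ridgefield Group plc → Ironwood Holdings Ltd (R1): 81% × 23% × 35% = 6.5205% of Slate Foods Inc.
Chain via Quarry Partners LP → Harbor Trust (R1): 88% × 63% × 33% = 18.2952% of Slate Foods Inc.
Direct interest in Slate Foods Inc: 7%.
Aggregating (R3): 6.5205% + 18.2952% + 7% = 31.8157%.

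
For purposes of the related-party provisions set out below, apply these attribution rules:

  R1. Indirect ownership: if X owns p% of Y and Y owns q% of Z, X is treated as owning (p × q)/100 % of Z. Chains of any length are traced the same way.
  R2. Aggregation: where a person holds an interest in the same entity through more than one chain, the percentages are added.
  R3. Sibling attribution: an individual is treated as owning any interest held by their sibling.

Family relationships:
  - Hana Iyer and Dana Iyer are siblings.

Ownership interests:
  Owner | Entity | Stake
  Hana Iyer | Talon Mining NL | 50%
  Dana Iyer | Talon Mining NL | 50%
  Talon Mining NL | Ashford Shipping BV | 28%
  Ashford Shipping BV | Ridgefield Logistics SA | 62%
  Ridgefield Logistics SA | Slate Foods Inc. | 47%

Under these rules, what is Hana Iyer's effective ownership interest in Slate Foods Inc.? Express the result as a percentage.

8.1592%

By sibling attribution (R3), Hana Iyer is treated as also owning Dana Iyer's interest in Talon Mining NL, giving 50% + 50% = 100%.
Chain via Talon Mining NL → Ashford Shipping BV → Ridgefield Logistics SA (R1): 100% × 28% × 62% × 47% = 8.1592% of Slate Foods Inc.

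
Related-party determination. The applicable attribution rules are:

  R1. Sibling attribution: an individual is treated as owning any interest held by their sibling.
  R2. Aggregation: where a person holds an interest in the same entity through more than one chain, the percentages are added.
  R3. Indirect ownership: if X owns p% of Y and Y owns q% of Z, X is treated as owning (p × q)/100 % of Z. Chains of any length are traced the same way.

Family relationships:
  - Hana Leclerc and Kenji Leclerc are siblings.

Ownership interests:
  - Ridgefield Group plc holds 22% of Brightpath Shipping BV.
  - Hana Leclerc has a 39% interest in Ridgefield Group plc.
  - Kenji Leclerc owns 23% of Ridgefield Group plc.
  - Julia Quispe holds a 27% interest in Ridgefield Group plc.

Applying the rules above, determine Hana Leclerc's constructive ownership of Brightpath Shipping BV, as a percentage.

13.64%

By sibling attribution (R1), Hana Leclerc is treated as also owning Kenji Leclerc's interest in Ridgefield Group plc, giving 39% + 23% = 62%.
Chain via Ridgefield Group plc (R3): 62% × 22% = 13.64% of Brightpath Shipping BV.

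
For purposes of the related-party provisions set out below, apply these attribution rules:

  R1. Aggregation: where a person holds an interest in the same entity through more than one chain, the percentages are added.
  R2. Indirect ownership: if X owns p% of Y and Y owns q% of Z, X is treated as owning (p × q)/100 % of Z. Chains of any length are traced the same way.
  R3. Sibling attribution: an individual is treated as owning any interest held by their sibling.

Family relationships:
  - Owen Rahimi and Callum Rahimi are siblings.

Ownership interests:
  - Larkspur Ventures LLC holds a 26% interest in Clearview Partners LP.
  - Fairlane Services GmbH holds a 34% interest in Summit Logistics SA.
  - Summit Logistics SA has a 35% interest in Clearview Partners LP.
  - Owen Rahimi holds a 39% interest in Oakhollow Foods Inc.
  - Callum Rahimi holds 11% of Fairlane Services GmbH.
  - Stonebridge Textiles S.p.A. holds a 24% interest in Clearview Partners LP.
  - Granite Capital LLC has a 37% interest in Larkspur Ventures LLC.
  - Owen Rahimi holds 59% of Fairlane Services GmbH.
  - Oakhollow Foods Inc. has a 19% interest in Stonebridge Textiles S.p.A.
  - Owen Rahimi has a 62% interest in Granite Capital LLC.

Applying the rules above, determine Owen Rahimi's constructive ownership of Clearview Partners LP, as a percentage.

16.0728%

By sibling attribution (R3), Owen Rahimi is treated as also owning Callum Rahimi's interest in Fairlane Services GmbH, giving 59% + 11% = 70%.
Chain via Oakhollow Foods Inc. → Stonebridge Textiles S.p.A. (R2): 39% × 19% × 24% = 1.7784% of Clearview Partners LP.
Chain via Fairlane Services GmbH → Summit Logistics SA (R2): 70% × 34% × 35% = 8.33% of Clearview Partners LP.
Chain via Granite Capital LLC → Larkspur Ventures LLC (R2): 62% × 37% × 26% = 5.9644% of Clearview Partners LP.
Aggregating (R1): 1.7784% + 8.33% + 5.9644% = 16.0728%.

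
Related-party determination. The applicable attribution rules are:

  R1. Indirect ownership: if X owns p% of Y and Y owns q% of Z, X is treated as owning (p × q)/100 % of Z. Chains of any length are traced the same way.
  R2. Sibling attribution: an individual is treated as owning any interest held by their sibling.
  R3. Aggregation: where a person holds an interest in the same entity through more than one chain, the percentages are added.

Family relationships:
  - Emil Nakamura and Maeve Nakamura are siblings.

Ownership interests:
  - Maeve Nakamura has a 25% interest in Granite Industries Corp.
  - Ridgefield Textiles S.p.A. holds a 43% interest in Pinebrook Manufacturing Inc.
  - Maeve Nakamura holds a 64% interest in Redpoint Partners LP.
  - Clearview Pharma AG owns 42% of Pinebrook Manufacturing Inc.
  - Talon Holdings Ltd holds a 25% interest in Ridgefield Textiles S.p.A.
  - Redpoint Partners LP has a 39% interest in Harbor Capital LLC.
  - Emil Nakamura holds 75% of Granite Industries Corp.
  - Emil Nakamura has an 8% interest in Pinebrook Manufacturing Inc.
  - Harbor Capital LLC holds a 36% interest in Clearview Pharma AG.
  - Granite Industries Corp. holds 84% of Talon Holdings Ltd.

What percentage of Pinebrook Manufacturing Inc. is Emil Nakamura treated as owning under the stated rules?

20.803952%

By sibling attribution (R2), Emil Nakamura is treated as also owning Maeve Nakamura's interest in Granite Industries Corp, giving 75% + 25% = 100%.
By sibling attribution (R2), Emil Nakamura is treated as owning Maeve Nakamura's 64% interest in Redpoint Partners LP.
Chain via Granite Industries Corp. → Talon Holdings Ltd → Ridgefield Textiles S.p.A. (R1): 100% × 84% × 25% × 43% = 9.03% of Pinebrook Manufacturing Inc.
Direct interest in Pinebrook Manufacturing Inc: 8%.
Chain via Redpoint Partners LP → Harbor Capital LLC → Clearview Pharma AG (R1): 64% × 39% × 36% × 42% = 3.773952% of Pinebrook Manufacturing Inc.
Aggregating (R3): 9.03% + 8% + 3.773952% = 20.803952%.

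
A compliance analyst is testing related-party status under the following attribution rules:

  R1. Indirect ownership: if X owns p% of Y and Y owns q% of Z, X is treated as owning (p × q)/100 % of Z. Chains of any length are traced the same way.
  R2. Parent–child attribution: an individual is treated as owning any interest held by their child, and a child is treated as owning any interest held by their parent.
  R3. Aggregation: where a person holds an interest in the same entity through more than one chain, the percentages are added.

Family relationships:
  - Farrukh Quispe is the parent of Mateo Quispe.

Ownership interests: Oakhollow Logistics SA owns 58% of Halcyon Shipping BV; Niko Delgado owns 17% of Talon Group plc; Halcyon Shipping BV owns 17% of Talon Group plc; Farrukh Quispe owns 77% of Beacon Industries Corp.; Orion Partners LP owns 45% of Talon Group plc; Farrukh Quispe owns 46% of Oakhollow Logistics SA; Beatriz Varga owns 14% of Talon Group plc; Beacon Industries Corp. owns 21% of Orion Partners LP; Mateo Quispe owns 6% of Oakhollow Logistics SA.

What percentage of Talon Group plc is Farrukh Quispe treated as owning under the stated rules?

By parent–child attribution (R2), Farrukh Quispe is treated as also owning Mateo Quispe's interest in Oakhollow Logistics SA, giving 46% + 6% = 52%.
Chain via Beacon Industries Corp. → Orion Partners LP (R1): 77% × 21% × 45% = 7.2765% of Talon Group plc.
Chain via Oakhollow Logistics SA → Halcyon Shipping BV (R1): 52% × 58% × 17% = 5.1272% of Talon Group plc.
Aggregating (R3): 7.2765% + 5.1272% = 12.4037%.

12.4037%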